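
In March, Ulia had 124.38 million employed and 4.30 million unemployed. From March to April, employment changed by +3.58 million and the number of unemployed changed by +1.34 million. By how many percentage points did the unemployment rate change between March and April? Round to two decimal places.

The unemployment rate changed by +0.88 percentage points.

March: labor force = 124.38 + 4.30 = 128.68; u = 4.30/128.68 = 3.34%.
April: labor force = 127.96 + 5.64 = 133.60; u = 5.64/133.60 = 4.22%.
Change = 4.22% − 3.34% = +0.88 pp.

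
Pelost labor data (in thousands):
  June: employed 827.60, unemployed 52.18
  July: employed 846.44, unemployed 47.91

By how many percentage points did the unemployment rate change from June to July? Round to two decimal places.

The unemployment rate changed by −0.57 percentage points.

June: labor force = 827.60 + 52.18 = 879.78; u = 52.18/879.78 = 5.93%.
July: labor force = 846.44 + 47.91 = 894.35; u = 47.91/894.35 = 5.36%.
Change = 5.36% − 5.93% = −0.57 pp.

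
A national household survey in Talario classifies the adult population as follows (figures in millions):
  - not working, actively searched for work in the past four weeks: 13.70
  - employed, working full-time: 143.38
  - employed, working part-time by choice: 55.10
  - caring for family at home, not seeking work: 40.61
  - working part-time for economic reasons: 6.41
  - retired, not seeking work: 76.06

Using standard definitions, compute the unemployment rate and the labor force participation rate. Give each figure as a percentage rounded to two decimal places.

Employed = 143.38 + 55.10 + 6.41 = 204.89 million (anyone who worked, including part-time for economic reasons, counts as employed).
Unemployed = 13.70 million.
Labor force = 204.89 + 13.70 = 218.59 million.
Not in labor force = 40.61 + 76.06 = 116.67 million (those not working and not actively searching are outside the labor force).
Civilian working-age population = 218.59 + 116.67 = 335.26 million.
Unemployment rate = 13.70 / 218.59 = 6.27%.
Labor force participation rate = 218.59 / 335.26 = 65.20%.

Unemployment rate ≈ 6.27%; labor force participation rate ≈ 65.20%.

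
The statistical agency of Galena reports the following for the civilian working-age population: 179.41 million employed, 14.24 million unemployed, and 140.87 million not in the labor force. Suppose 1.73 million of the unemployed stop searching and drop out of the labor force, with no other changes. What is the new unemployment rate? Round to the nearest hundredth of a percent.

Initially, labor force = 179.41 + 14.24 = 193.65 million, so u = 14.24/193.65 = 7.35%.
After the change, unemployed and labor force both fall by 1.73 → E = 179.41, U = 12.51, labor force = 191.92 million.
New unemployment rate = 12.51 / 191.92 = 6.52%.

New unemployment rate ≈ 6.52%.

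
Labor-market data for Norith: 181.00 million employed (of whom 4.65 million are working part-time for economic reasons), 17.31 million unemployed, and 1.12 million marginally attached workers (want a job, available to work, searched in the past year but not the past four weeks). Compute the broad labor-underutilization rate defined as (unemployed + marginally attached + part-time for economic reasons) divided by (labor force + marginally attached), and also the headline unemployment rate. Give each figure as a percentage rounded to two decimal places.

Labor force = 181.00 + 17.31 = 198.31 million.
Numerator = 17.31 + 1.12 + 4.65 = 23.08 million.
Denominator = 198.31 + 1.12 = 199.43 million.
Broad rate = 23.08 / 199.43 = 11.57%.
Headline unemployment rate = 17.31 / 198.31 = 8.73%.

Broad underutilization rate ≈ 11.57%; headline unemployment rate ≈ 8.73%.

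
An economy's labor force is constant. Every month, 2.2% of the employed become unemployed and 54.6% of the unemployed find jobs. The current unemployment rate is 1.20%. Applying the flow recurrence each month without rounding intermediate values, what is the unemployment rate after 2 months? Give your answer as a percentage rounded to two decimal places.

Unemployment rate after two months ≈ 3.37%.

With a fixed labor force, u_{t+1} = u_t + s·(1−u_t) − f·u_t = u_t·(1−s−f) + s.
Here 1−s−f = 0.432 and s = 0.022.
u_1 = 0.012000 × 0.432 + 0.022 = 0.027184.
u_2 = 0.027184 × 0.432 + 0.022 = 0.033743.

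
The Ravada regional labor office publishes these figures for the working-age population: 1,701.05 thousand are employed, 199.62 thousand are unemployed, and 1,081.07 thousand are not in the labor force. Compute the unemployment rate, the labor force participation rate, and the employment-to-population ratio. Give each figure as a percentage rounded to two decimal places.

Unemployment rate ≈ 10.50%; labor force participation rate ≈ 63.74%; employment-population ratio ≈ 57.05%.

Labor force = employed + unemployed = 1,701.05 + 199.62 = 1,900.67 thousand.
Working-age population = 1,900.67 + 1,081.07 = 2,981.74 thousand.
Unemployment rate = 199.62 / 1,900.67 = 10.50%.
Labor force participation rate = 1,900.67 / 2,981.74 = 63.74%.
Employment-population ratio = 1,701.05 / 2,981.74 = 57.05%.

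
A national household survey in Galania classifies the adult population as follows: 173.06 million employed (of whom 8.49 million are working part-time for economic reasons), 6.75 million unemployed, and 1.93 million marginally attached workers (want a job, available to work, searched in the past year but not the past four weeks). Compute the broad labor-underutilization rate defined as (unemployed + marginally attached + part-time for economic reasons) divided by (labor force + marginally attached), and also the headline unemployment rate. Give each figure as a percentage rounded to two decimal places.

Broad underutilization rate ≈ 9.45%; headline unemployment rate ≈ 3.75%.

Labor force = 173.06 + 6.75 = 179.81 million.
Numerator = 6.75 + 1.93 + 8.49 = 17.17 million.
Denominator = 179.81 + 1.93 = 181.74 million.
Broad rate = 17.17 / 181.74 = 9.45%.
Headline unemployment rate = 6.75 / 179.81 = 3.75%.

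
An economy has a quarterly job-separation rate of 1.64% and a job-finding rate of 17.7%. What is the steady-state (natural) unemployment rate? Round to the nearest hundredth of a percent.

At steady state the flows balance: s·E = f·U, so U/(E+U) = s/(s+f).
u* = 1.64 / (1.64 + 17.7) = 1.64 / 19.34 = 8.48%.

Steady-state unemployment rate ≈ 8.48%.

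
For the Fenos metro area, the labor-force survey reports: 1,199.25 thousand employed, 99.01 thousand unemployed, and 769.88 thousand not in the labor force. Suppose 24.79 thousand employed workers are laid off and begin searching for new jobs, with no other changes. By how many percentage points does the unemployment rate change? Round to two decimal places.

Initially, labor force = 1,199.25 + 99.01 = 1,298.26 thousand, so u = 99.01/1,298.26 = 7.63%.
After the change, employed falls and unemployed rises by 24.79; labor force unchanged → E = 1,174.46, U = 123.80, labor force = 1,298.26 thousand.
New unemployment rate = 123.80 / 1,298.26 = 9.54%.
Change = 9.54% − 7.63% = +1.91 percentage points.

The unemployment rate changes by +1.91 percentage points.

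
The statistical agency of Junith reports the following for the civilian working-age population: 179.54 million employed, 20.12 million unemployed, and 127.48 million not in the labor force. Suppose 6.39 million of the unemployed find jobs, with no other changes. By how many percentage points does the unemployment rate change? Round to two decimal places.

The unemployment rate changes by −3.20 percentage points.

Initially, labor force = 179.54 + 20.12 = 199.66 million, so u = 20.12/199.66 = 10.08%.
After the change, unemployed falls and employed rises by 6.39; labor force unchanged → E = 185.93, U = 13.73, labor force = 199.66 million.
New unemployment rate = 13.73 / 199.66 = 6.88%.
Change = 6.88% − 10.08% = −3.20 percentage points.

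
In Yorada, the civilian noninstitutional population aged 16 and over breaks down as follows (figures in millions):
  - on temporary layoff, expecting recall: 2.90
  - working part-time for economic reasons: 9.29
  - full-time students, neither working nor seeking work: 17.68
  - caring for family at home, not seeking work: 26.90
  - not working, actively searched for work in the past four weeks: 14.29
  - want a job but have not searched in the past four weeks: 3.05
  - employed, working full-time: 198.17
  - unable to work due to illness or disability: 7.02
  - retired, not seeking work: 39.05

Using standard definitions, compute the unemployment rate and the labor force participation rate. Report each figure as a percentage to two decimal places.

Unemployment rate ≈ 7.65%; labor force participation rate ≈ 70.57%.

Employed = 9.29 + 198.17 = 207.46 million (anyone who worked, including part-time for economic reasons, counts as employed).
Unemployed = 2.90 + 14.29 = 17.19 million (jobless and actively searching, or on temporary layoff).
Labor force = 207.46 + 17.19 = 224.65 million.
Not in labor force = 17.68 + 26.90 + 3.05 + 7.02 + 39.05 = 93.70 million (those not working and not actively searching are outside the labor force — including those who want a job but have given up searching).
Civilian working-age population = 224.65 + 93.70 = 318.35 million.
Unemployment rate = 17.19 / 224.65 = 7.65%.
Labor force participation rate = 224.65 / 318.35 = 70.57%.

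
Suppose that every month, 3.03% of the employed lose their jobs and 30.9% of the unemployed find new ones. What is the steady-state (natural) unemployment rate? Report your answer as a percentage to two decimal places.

At steady state the flows balance: s·E = f·U, so U/(E+U) = s/(s+f).
u* = 3.03 / (3.03 + 30.9) = 3.03 / 33.93 = 8.93%.

Steady-state unemployment rate ≈ 8.93%.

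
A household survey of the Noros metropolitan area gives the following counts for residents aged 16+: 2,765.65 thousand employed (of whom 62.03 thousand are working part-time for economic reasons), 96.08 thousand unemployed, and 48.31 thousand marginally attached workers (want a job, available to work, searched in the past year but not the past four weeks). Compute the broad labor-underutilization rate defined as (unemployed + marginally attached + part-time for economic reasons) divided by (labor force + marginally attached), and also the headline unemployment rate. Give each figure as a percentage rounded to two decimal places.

Labor force = 2,765.65 + 96.08 = 2,861.73 thousand.
Numerator = 96.08 + 48.31 + 62.03 = 206.42 thousand.
Denominator = 2,861.73 + 48.31 = 2,910.04 thousand.
Broad rate = 206.42 / 2,910.04 = 7.09%.
Headline unemployment rate = 96.08 / 2,861.73 = 3.36%.

Broad underutilization rate ≈ 7.09%; headline unemployment rate ≈ 3.36%.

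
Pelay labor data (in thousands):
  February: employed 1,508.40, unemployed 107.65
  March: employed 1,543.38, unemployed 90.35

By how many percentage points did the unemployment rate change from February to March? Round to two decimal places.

The unemployment rate changed by −1.13 percentage points.

February: labor force = 1,508.40 + 107.65 = 1,616.05; u = 107.65/1,616.05 = 6.66%.
March: labor force = 1,543.38 + 90.35 = 1,633.73; u = 90.35/1,633.73 = 5.53%.
Change = 5.53% − 6.66% = −1.13 pp.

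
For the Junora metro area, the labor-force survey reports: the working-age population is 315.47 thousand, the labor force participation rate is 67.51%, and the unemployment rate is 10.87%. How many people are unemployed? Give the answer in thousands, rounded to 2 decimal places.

Labor force = 0.6751 × 315.47 = 212.97 thousand.
Unemployed = 0.1087 × 212.97 ≈ 23.15 thousand.

About 23.15 thousand are unemployed.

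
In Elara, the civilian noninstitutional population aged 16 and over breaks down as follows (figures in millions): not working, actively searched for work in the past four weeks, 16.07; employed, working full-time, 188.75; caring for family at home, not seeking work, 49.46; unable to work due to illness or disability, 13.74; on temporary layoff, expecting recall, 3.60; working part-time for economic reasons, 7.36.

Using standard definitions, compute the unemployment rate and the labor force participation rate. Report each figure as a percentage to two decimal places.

Employed = 188.75 + 7.36 = 196.11 million (anyone who worked, including part-time for economic reasons, counts as employed).
Unemployed = 16.07 + 3.60 = 19.67 million (jobless and actively searching, or on temporary layoff).
Labor force = 196.11 + 19.67 = 215.78 million.
Not in labor force = 49.46 + 13.74 = 63.20 million (those not working and not actively searching are outside the labor force).
Civilian working-age population = 215.78 + 63.20 = 278.98 million.
Unemployment rate = 19.67 / 215.78 = 9.12%.
Labor force participation rate = 215.78 / 278.98 = 77.35%.

Unemployment rate ≈ 9.12%; labor force participation rate ≈ 77.35%.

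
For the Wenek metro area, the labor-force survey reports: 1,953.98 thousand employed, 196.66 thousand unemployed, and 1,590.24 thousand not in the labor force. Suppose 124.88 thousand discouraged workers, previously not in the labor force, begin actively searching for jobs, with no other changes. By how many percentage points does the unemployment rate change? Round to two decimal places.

Initially, labor force = 1,953.98 + 196.66 = 2,150.64 thousand, so u = 196.66/2,150.64 = 9.14%.
After the change, unemployed and labor force both rise by 124.88 → E = 1,953.98, U = 321.54, labor force = 2,275.52 thousand.
New unemployment rate = 321.54 / 2,275.52 = 14.13%.
Change = 14.13% − 9.14% = +4.99 percentage points.

The unemployment rate changes by +4.99 percentage points.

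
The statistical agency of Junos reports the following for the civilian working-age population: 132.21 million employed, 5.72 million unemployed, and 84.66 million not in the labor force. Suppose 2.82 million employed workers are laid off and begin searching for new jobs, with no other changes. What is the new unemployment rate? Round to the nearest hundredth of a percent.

New unemployment rate ≈ 6.19%.

Initially, labor force = 132.21 + 5.72 = 137.93 million, so u = 5.72/137.93 = 4.15%.
After the change, employed falls and unemployed rises by 2.82; labor force unchanged → E = 129.39, U = 8.54, labor force = 137.93 million.
New unemployment rate = 8.54 / 137.93 = 6.19%.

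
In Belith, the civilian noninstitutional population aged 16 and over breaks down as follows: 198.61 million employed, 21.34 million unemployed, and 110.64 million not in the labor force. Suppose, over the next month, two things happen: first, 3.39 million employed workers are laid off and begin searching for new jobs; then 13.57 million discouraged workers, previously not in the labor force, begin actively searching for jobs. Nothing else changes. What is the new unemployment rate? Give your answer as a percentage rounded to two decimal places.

Initially, labor force = 198.61 + 21.34 = 219.95 million, so u = 21.34/219.95 = 9.70%.
After the first change, employed falls and unemployed rises by 3.39; labor force unchanged → E = 195.22, U = 24.73, labor force = 219.95 million.
After the second change, unemployed and labor force both rise by 13.57 → E = 195.22, U = 38.30, labor force = 233.52 million.
New unemployment rate = 38.30 / 233.52 = 16.40%.

New unemployment rate ≈ 16.40%.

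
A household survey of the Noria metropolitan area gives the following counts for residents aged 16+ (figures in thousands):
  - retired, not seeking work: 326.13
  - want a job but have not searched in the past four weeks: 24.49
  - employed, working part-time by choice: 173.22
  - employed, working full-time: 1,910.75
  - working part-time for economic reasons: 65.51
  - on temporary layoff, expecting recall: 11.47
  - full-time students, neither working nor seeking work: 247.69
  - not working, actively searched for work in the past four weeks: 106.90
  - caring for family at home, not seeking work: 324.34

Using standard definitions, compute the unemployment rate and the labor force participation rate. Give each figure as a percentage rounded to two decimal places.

Employed = 173.22 + 1,910.75 + 65.51 = 2,149.48 thousand (anyone who worked, including part-time for economic reasons, counts as employed).
Unemployed = 11.47 + 106.90 = 118.37 thousand (jobless and actively searching, or on temporary layoff).
Labor force = 2,149.48 + 118.37 = 2,267.85 thousand.
Not in labor force = 326.13 + 24.49 + 247.69 + 324.34 = 922.65 thousand (those not working and not actively searching are outside the labor force — including those who want a job but have given up searching).
Civilian working-age population = 2,267.85 + 922.65 = 3,190.50 thousand.
Unemployment rate = 118.37 / 2,267.85 = 5.22%.
Labor force participation rate = 2,267.85 / 3,190.50 = 71.08%.

Unemployment rate ≈ 5.22%; labor force participation rate ≈ 71.08%.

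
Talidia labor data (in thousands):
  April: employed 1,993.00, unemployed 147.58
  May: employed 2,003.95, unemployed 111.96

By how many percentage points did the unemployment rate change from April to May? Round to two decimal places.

The unemployment rate changed by −1.60 percentage points.

April: labor force = 1,993.00 + 147.58 = 2,140.58; u = 147.58/2,140.58 = 6.89%.
May: labor force = 2,003.95 + 111.96 = 2,115.91; u = 111.96/2,115.91 = 5.29%.
Change = 5.29% − 6.89% = −1.60 pp.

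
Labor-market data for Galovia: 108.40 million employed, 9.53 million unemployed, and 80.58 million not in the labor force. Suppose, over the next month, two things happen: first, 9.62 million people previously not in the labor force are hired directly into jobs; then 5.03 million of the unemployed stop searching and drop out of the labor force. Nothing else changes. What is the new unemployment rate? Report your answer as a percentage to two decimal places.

New unemployment rate ≈ 3.67%.

Initially, labor force = 108.40 + 9.53 = 117.93 million, so u = 9.53/117.93 = 8.08%.
After the first change, employed and labor force both rise by 9.62; unemployed unchanged → E = 118.02, U = 9.53, labor force = 127.55 million.
After the second change, unemployed and labor force both fall by 5.03 → E = 118.02, U = 4.50, labor force = 122.52 million.
New unemployment rate = 4.50 / 122.52 = 3.67%.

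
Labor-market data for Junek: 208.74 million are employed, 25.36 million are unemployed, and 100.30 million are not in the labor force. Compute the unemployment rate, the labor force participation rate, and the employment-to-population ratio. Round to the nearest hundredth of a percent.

Unemployment rate ≈ 10.83%; labor force participation rate ≈ 70.01%; employment-population ratio ≈ 62.42%.

Labor force = employed + unemployed = 208.74 + 25.36 = 234.10 million.
Working-age population = 234.10 + 100.30 = 334.40 million.
Unemployment rate = 25.36 / 234.10 = 10.83%.
Labor force participation rate = 234.10 / 334.40 = 70.01%.
Employment-population ratio = 208.74 / 334.40 = 62.42%.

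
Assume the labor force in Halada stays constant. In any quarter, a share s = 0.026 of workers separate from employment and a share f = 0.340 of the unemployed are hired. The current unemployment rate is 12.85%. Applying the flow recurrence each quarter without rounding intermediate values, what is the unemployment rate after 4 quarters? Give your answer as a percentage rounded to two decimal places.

With a fixed labor force, u_{t+1} = u_t + s·(1−u_t) − f·u_t = u_t·(1−s−f) + s.
Here 1−s−f = 0.634 and s = 0.026.
u_1 = 0.128500 × 0.634 + 0.026 = 0.107469.
u_2 = 0.107469 × 0.634 + 0.026 = 0.094135.
u_3 = 0.094135 × 0.634 + 0.026 = 0.085682.
u_4 = 0.085682 × 0.634 + 0.026 = 0.080322.

Unemployment rate after four quarters ≈ 8.03%.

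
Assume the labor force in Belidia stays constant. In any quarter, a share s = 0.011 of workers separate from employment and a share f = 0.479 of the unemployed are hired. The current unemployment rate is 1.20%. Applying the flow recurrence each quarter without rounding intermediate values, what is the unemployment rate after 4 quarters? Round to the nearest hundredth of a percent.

With a fixed labor force, u_{t+1} = u_t + s·(1−u_t) − f·u_t = u_t·(1−s−f) + s.
Here 1−s−f = 0.510 and s = 0.011.
u_1 = 0.012000 × 0.510 + 0.011 = 0.017120.
u_2 = 0.017120 × 0.510 + 0.011 = 0.019731.
u_3 = 0.019731 × 0.510 + 0.011 = 0.021063.
u_4 = 0.021063 × 0.510 + 0.011 = 0.021742.

Unemployment rate after four quarters ≈ 2.17%.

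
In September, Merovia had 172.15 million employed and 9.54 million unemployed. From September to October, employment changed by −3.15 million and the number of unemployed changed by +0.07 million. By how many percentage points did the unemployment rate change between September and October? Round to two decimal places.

The unemployment rate changed by +0.13 percentage points.

September: labor force = 172.15 + 9.54 = 181.69; u = 9.54/181.69 = 5.25%.
October: labor force = 169.00 + 9.61 = 178.61; u = 9.61/178.61 = 5.38%.
Change = 5.38% − 5.25% = +0.13 pp.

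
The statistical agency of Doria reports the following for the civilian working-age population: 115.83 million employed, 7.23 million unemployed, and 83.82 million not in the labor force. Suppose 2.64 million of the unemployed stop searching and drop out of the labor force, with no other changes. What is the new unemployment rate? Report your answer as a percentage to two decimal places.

Initially, labor force = 115.83 + 7.23 = 123.06 million, so u = 7.23/123.06 = 5.88%.
After the change, unemployed and labor force both fall by 2.64 → E = 115.83, U = 4.59, labor force = 120.42 million.
New unemployment rate = 4.59 / 120.42 = 3.81%.

New unemployment rate ≈ 3.81%.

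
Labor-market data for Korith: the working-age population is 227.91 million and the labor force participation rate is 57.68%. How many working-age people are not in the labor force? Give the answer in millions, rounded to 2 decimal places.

Share not in the labor force = 1 − 0.5768 = 0.4232.
Not in labor force = 0.4232 × 227.91 ≈ 96.45 million.

About 96.45 million are not in the labor force.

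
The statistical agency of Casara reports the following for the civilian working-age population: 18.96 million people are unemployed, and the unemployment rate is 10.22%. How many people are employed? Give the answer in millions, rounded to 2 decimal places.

Labor force = U / u = 18.96 / 0.1022 ≈ 185.52 million.
Employed = labor force − unemployed = 185.52 − 18.96 = 166.56 million.

About 166.56 million are employed.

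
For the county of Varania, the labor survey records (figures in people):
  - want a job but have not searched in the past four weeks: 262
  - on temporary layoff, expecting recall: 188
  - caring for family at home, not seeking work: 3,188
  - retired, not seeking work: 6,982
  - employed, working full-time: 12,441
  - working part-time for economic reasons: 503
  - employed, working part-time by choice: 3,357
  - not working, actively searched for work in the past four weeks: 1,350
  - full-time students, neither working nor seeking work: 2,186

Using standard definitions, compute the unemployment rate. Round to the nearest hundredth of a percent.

Unemployment rate ≈ 8.62%.

Employed = 12,441 + 503 + 3,357 = 16,301 (anyone who worked, including part-time for economic reasons, counts as employed).
Unemployed = 188 + 1,350 = 1,538 (jobless and actively searching, or on temporary layoff).
Labor force = 16,301 + 1,538 = 17,839.
Unemployment rate = 1,538 / 17,839 = 8.62%.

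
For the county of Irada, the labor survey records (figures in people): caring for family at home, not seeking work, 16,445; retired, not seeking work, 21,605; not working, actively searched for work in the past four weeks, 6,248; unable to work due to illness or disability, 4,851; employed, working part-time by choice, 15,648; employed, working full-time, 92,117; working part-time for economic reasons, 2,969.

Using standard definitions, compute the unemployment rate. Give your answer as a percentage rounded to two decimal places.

Employed = 15,648 + 92,117 + 2,969 = 110,734 (anyone who worked, including part-time for economic reasons, counts as employed).
Unemployed = 6,248.
Labor force = 110,734 + 6,248 = 116,982.
Unemployment rate = 6,248 / 116,982 = 5.34%.

Unemployment rate ≈ 5.34%.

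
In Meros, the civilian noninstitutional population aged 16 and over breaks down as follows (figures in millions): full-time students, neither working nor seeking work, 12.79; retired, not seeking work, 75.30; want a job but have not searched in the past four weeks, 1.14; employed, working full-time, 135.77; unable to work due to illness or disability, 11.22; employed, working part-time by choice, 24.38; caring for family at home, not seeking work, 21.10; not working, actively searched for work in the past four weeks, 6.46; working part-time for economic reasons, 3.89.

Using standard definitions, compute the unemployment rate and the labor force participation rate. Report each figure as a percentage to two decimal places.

Employed = 135.77 + 24.38 + 3.89 = 164.04 million (anyone who worked, including part-time for economic reasons, counts as employed).
Unemployed = 6.46 million.
Labor force = 164.04 + 6.46 = 170.50 million.
Not in labor force = 12.79 + 75.30 + 1.14 + 11.22 + 21.10 = 121.55 million (those not working and not actively searching are outside the labor force — including those who want a job but have given up searching).
Civilian working-age population = 170.50 + 121.55 = 292.05 million.
Unemployment rate = 6.46 / 170.50 = 3.79%.
Labor force participation rate = 170.50 / 292.05 = 58.38%.

Unemployment rate ≈ 3.79%; labor force participation rate ≈ 58.38%.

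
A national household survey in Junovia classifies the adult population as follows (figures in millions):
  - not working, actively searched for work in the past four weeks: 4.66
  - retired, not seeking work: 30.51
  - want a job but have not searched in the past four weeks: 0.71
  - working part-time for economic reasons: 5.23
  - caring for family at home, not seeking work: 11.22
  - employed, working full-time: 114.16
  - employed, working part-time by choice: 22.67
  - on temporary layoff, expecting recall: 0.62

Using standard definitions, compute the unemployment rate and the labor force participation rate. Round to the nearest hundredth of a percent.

Unemployment rate ≈ 3.58%; labor force participation rate ≈ 77.64%.

Employed = 5.23 + 114.16 + 22.67 = 142.06 million (anyone who worked, including part-time for economic reasons, counts as employed).
Unemployed = 4.66 + 0.62 = 5.28 million (jobless and actively searching, or on temporary layoff).
Labor force = 142.06 + 5.28 = 147.34 million.
Not in labor force = 30.51 + 0.71 + 11.22 = 42.44 million (those not working and not actively searching are outside the labor force — including those who want a job but have given up searching).
Civilian working-age population = 147.34 + 42.44 = 189.78 million.
Unemployment rate = 5.28 / 147.34 = 3.58%.
Labor force participation rate = 147.34 / 189.78 = 77.64%.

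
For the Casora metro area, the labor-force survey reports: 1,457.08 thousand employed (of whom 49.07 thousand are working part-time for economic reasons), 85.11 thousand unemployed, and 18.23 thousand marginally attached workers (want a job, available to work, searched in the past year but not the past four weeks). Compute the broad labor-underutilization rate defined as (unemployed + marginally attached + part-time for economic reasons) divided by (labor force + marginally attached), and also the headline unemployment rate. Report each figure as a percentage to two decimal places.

Labor force = 1,457.08 + 85.11 = 1,542.19 thousand.
Numerator = 85.11 + 18.23 + 49.07 = 152.41 thousand.
Denominator = 1,542.19 + 18.23 = 1,560.42 thousand.
Broad rate = 152.41 / 1,560.42 = 9.77%.
Headline unemployment rate = 85.11 / 1,542.19 = 5.52%.

Broad underutilization rate ≈ 9.77%; headline unemployment rate ≈ 5.52%.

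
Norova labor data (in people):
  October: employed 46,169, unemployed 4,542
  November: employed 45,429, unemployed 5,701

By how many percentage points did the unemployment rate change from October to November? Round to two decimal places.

October: labor force = 46,169 + 4,542 = 50,711; u = 4,542/50,711 = 8.96%.
November: labor force = 45,429 + 5,701 = 51,130; u = 5,701/51,130 = 11.15%.
Change = 11.15% − 8.96% = +2.19 pp.

The unemployment rate changed by +2.19 percentage points.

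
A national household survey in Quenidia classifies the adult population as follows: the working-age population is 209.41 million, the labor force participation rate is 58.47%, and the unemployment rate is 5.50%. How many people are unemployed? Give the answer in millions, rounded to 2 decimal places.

About 6.73 million are unemployed.

Labor force = 0.5847 × 209.41 = 122.44 million.
Unemployed = 0.0550 × 122.44 ≈ 6.73 million.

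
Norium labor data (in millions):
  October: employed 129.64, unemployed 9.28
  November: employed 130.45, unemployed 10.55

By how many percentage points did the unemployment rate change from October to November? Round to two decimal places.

October: labor force = 129.64 + 9.28 = 138.92; u = 9.28/138.92 = 6.68%.
November: labor force = 130.45 + 10.55 = 141.00; u = 10.55/141.00 = 7.48%.
Change = 7.48% − 6.68% = +0.80 pp.

The unemployment rate changed by +0.80 percentage points.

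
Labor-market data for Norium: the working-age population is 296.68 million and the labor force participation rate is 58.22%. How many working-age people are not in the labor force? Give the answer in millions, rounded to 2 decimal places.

Share not in the labor force = 1 − 0.5822 = 0.4178.
Not in labor force = 0.4178 × 296.68 ≈ 123.95 million.

About 123.95 million are not in the labor force.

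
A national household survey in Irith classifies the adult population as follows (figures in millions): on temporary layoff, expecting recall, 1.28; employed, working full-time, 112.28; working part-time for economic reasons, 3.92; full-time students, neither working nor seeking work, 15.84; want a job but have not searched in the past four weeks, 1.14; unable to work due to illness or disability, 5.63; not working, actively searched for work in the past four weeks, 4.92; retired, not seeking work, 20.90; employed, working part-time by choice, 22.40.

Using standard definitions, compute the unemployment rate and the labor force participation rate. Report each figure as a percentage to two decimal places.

Employed = 112.28 + 3.92 + 22.40 = 138.60 million (anyone who worked, including part-time for economic reasons, counts as employed).
Unemployed = 1.28 + 4.92 = 6.20 million (jobless and actively searching, or on temporary layoff).
Labor force = 138.60 + 6.20 = 144.80 million.
Not in labor force = 15.84 + 1.14 + 5.63 + 20.90 = 43.51 million (those not working and not actively searching are outside the labor force — including those who want a job but have given up searching).
Civilian working-age population = 144.80 + 43.51 = 188.31 million.
Unemployment rate = 6.20 / 144.80 = 4.28%.
Labor force participation rate = 144.80 / 188.31 = 76.89%.

Unemployment rate ≈ 4.28%; labor force participation rate ≈ 76.89%.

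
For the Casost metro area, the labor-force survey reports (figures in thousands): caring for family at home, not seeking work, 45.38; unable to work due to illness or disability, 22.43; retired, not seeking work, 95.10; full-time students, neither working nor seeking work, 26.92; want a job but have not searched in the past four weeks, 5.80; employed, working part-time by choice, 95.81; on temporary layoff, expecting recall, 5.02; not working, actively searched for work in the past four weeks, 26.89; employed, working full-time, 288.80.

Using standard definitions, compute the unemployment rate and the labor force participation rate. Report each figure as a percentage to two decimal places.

Employed = 95.81 + 288.80 = 384.61 thousand.
Unemployed = 5.02 + 26.89 = 31.91 thousand (jobless and actively searching, or on temporary layoff).
Labor force = 384.61 + 31.91 = 416.52 thousand.
Not in labor force = 45.38 + 22.43 + 95.10 + 26.92 + 5.80 = 195.63 thousand (those not working and not actively searching are outside the labor force — including those who want a job but have given up searching).
Civilian working-age population = 416.52 + 195.63 = 612.15 thousand.
Unemployment rate = 31.91 / 416.52 = 7.66%.
Labor force participation rate = 416.52 / 612.15 = 68.04%.

Unemployment rate ≈ 7.66%; labor force participation rate ≈ 68.04%.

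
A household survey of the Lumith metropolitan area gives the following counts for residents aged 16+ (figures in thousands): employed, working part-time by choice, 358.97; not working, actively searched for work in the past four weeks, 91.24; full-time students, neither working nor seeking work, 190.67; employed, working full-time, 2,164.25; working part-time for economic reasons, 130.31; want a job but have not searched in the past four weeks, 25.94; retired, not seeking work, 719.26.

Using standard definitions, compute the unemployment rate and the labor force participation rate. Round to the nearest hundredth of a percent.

Employed = 358.97 + 2,164.25 + 130.31 = 2,653.53 thousand (anyone who worked, including part-time for economic reasons, counts as employed).
Unemployed = 91.24 thousand.
Labor force = 2,653.53 + 91.24 = 2,744.77 thousand.
Not in labor force = 190.67 + 25.94 + 719.26 = 935.87 thousand (those not working and not actively searching are outside the labor force — including those who want a job but have given up searching).
Civilian working-age population = 2,744.77 + 935.87 = 3,680.64 thousand.
Unemployment rate = 91.24 / 2,744.77 = 3.32%.
Labor force participation rate = 2,744.77 / 3,680.64 = 74.57%.

Unemployment rate ≈ 3.32%; labor force participation rate ≈ 74.57%.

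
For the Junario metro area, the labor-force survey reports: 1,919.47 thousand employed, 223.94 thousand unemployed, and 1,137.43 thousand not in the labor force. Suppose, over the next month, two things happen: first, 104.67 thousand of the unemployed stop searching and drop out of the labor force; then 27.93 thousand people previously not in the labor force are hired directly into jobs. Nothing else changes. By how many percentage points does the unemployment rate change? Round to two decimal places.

The unemployment rate changes by −4.68 percentage points.

Initially, labor force = 1,919.47 + 223.94 = 2,143.41 thousand, so u = 223.94/2,143.41 = 10.45%.
After the first change, unemployed and labor force both fall by 104.67 → E = 1,919.47, U = 119.27, labor force = 2,038.74 thousand.
After the second change, employed and labor force both rise by 27.93; unemployed unchanged → E = 1,947.40, U = 119.27, labor force = 2,066.67 thousand.
New unemployment rate = 119.27 / 2,066.67 = 5.77%.
Change = 5.77% − 10.45% = −4.68 percentage points.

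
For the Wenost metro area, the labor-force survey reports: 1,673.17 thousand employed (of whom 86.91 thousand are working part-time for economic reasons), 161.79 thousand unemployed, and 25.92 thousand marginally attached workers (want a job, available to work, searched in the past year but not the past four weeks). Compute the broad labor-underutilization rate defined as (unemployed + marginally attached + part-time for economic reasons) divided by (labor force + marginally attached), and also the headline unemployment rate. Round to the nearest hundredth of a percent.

Labor force = 1,673.17 + 161.79 = 1,834.96 thousand.
Numerator = 161.79 + 25.92 + 86.91 = 274.62 thousand.
Denominator = 1,834.96 + 25.92 = 1,860.88 thousand.
Broad rate = 274.62 / 1,860.88 = 14.76%.
Headline unemployment rate = 161.79 / 1,834.96 = 8.82%.

Broad underutilization rate ≈ 14.76%; headline unemployment rate ≈ 8.82%.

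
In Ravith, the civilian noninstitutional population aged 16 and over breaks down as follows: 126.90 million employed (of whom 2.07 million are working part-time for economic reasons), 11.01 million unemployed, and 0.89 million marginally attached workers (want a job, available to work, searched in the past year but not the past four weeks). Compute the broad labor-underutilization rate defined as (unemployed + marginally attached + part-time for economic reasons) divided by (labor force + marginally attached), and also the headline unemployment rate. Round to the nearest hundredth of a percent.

Broad underutilization rate ≈ 10.06%; headline unemployment rate ≈ 7.98%.

Labor force = 126.90 + 11.01 = 137.91 million.
Numerator = 11.01 + 0.89 + 2.07 = 13.97 million.
Denominator = 137.91 + 0.89 = 138.80 million.
Broad rate = 13.97 / 138.80 = 10.06%.
Headline unemployment rate = 11.01 / 137.91 = 7.98%.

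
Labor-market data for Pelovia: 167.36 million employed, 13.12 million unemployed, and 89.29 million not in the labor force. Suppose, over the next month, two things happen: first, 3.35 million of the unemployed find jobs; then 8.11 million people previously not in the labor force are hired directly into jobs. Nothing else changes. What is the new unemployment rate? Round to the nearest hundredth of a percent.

Initially, labor force = 167.36 + 13.12 = 180.48 million, so u = 13.12/180.48 = 7.27%.
After the first change, unemployed falls and employed rises by 3.35; labor force unchanged → E = 170.71, U = 9.77, labor force = 180.48 million.
After the second change, employed and labor force both rise by 8.11; unemployed unchanged → E = 178.82, U = 9.77, labor force = 188.59 million.
New unemployment rate = 9.77 / 188.59 = 5.18%.

New unemployment rate ≈ 5.18%.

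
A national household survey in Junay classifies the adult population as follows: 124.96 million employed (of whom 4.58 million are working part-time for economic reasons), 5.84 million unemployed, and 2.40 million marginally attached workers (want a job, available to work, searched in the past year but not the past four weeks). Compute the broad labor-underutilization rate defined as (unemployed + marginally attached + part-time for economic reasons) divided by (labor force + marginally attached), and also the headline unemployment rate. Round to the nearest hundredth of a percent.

Broad underutilization rate ≈ 9.62%; headline unemployment rate ≈ 4.46%.

Labor force = 124.96 + 5.84 = 130.80 million.
Numerator = 5.84 + 2.40 + 4.58 = 12.82 million.
Denominator = 130.80 + 2.40 = 133.20 million.
Broad rate = 12.82 / 133.20 = 9.62%.
Headline unemployment rate = 5.84 / 130.80 = 4.46%.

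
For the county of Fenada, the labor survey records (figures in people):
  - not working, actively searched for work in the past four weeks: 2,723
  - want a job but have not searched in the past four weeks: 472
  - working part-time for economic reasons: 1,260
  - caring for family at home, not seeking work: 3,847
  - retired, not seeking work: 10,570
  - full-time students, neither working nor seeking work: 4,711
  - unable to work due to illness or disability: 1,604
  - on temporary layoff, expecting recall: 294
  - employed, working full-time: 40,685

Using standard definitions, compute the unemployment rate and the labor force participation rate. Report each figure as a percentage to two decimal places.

Unemployment rate ≈ 6.71%; labor force participation rate ≈ 67.95%.

Employed = 1,260 + 40,685 = 41,945 (anyone who worked, including part-time for economic reasons, counts as employed).
Unemployed = 2,723 + 294 = 3,017 (jobless and actively searching, or on temporary layoff).
Labor force = 41,945 + 3,017 = 44,962.
Not in labor force = 472 + 3,847 + 10,570 + 4,711 + 1,604 = 21,204 (those not working and not actively searching are outside the labor force — including those who want a job but have given up searching).
Civilian working-age population = 44,962 + 21,204 = 66,166.
Unemployment rate = 3,017 / 44,962 = 6.71%.
Labor force participation rate = 44,962 / 66,166 = 67.95%.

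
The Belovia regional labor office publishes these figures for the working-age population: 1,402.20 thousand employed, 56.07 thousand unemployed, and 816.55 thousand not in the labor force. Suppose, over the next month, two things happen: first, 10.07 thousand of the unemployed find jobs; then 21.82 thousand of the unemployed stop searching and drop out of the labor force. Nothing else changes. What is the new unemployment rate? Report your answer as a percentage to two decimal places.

Initially, labor force = 1,402.20 + 56.07 = 1,458.27 thousand, so u = 56.07/1,458.27 = 3.84%.
After the first change, unemployed falls and employed rises by 10.07; labor force unchanged → E = 1,412.27, U = 46.00, labor force = 1,458.27 thousand.
After the second change, unemployed and labor force both fall by 21.82 → E = 1,412.27, U = 24.18, labor force = 1,436.45 thousand.
New unemployment rate = 24.18 / 1,436.45 = 1.68%.

New unemployment rate ≈ 1.68%.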